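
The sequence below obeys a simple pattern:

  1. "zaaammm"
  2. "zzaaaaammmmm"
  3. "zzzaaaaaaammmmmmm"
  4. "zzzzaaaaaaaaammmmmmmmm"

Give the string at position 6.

zzzzzzaaaaaaaaaaaaammmmmmmmmmmmm

Reading off run lengths: z runs 1, 2, 3, 4; a runs 3, 5, 7, 9; m runs 3, 5, 7, 9 — each is linear in n (n = 1, 2, …).
For term 6, n = 6, so the run lengths are 6, 13, 13.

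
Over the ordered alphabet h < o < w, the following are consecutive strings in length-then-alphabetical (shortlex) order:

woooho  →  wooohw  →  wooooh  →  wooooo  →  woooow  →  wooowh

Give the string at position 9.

Continuing the enumeration 3 steps past wooowh: wooowh → wooowo → woooww → (answer).

woowhh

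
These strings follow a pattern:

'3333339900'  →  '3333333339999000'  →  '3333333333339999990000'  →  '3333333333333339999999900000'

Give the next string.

3333333333333333339999999999000000

The n-th term is 3n 3's then 2n-2 9's then n 0's, where the shown terms are n = 2, 3, 4, 5.
Setting n = 6 gives 18, 10, 6 characters in each block.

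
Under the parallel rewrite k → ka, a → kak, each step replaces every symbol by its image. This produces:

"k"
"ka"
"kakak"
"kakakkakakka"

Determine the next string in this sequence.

Rewriting each symbol of kakakkakakka: k→ka, a→kak, k→ka, a→kak, k→ka, k→ka, a→kak, k→ka, a→kak, k→ka, k→ka, a→kak, which concatenates to ka kak ka kak ka ka kak ka kak ka ka kak.

kakakkakakkakakakkakakkakakak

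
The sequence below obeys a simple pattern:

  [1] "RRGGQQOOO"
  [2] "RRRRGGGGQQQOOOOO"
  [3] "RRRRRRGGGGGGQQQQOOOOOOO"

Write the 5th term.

RRRRRRRRRRGGGGGGGGGGQQQQQQOOOOOOOOOOO

Reading off run lengths: R runs 2, 4, 6; G runs 2, 4, 6; Q runs 2, 3, 4; O runs 3, 5, 7 — each is linear in n, where the shown terms are n = 2, 3, 4.
Setting n = 6 gives 10, 10, 6, 11 characters in each block.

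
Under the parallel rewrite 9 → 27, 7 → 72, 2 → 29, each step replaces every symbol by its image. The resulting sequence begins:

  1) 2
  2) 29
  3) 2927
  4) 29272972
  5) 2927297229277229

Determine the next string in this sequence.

Replace each of the 16 characters of 2927297229277229 in place — 29 27 29 72 29 27 72 29 29 27 29 72 72 29 29 27 — and concatenate.

29272972292772292927297272292927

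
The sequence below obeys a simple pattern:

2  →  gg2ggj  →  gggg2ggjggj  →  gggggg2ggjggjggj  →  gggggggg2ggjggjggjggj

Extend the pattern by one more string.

gggggggggg2ggjggjggjggjggj

Every step adds gg to the front and ggj to the end of the previous string.
So the next term is gg·gggggggg2ggjggjggjggj·ggj.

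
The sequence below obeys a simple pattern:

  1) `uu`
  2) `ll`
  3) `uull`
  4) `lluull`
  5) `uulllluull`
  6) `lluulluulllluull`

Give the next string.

This is a Fibonacci-style word recurrence s(k) = s(k−2)·s(k−1): e.g. uu·ll = uull.
The next term joins uulllluull and lluulluulllluull.

uulllluulllluulluulllluull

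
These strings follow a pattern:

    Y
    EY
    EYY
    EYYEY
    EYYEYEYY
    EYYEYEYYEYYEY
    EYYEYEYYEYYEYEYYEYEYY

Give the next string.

From term 3 onward, concatenate the last term with the second-to-last: EY·Y = EYY, EYY·EY = EYYEY, …
Continuing: EYYEYEYYEYYEYEYYEYEYY · EYYEYEYYEYYEY gives term 8.

EYYEYEYYEYYEYEYYEYEYYEYYEYEYYEYYEY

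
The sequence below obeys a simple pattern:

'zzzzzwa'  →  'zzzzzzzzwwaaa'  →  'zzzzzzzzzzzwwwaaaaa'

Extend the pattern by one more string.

zzzzzzzzzzzzzzwwwwaaaaaaa

Each string has the form z^{3n+2} w^{n} a^{2n-1} (n = 1, 2, …).
For the next term, n = 4, so the run lengths are 14, 4, 7.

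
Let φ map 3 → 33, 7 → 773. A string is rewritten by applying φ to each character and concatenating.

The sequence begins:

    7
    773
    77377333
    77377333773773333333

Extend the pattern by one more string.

Rewriting the 20 symbols of 77377333773773333333 one by one yields 773 773 33 773 773 33 33 33 773 773 33 773 773 33 33 33 33 33 33 33; concatenated:

773773337737733333337737733377377333333333333333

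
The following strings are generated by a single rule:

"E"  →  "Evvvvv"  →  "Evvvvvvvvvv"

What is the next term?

Evvvvvvvvvvvvvvv

The strings grow by a fixed suffix vvvvv each time.
So the next term is Evvvvvvvvvv·vvvvv.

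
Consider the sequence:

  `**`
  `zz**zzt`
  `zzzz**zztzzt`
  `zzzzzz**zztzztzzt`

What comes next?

Every step adds zz to the front and zzt to the end of the previous string.
So the next term is zz·zzzzzz**zztzztzzt·zzt.

zzzzzzzz**zztzztzztzzt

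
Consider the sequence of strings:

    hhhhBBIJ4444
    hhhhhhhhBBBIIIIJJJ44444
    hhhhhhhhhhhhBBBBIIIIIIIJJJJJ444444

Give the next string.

hhhhhhhhhhhhhhhhBBBBBIIIIIIIIIIJJJJJJJ4444444

Each string has the form h^{4n} B^{n+1} I^{3n-2} J^{2n-1} 4^{n+3} (n = 1, 2, …).
Setting n = 4 gives 16, 5, 10, 7, 7 characters in each block.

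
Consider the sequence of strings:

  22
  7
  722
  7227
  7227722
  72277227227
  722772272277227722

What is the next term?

72277227227722772272277227227

Each term (from the third on) is the previous term followed by the one before it: term 3 = 7·22 = 722.
Continuing: 722772272277227722 · 72277227227 gives term 8.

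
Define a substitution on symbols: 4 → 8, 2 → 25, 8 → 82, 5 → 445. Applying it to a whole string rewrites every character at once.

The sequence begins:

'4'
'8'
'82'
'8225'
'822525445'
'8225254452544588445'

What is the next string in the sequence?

82252544525445884452544588445828288445

Applying the rule to each of the 19 symbols of 8225254452544588445 gives the pieces 82 25 25 445 25 445 8 8 445 25 445 8 8 445 82 82 8 8 445, which concatenate to the answer.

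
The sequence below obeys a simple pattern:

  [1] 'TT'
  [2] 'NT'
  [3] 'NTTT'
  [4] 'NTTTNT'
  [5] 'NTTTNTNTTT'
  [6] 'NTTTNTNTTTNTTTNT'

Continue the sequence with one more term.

NTTTNTNTTTNTTTNTNTTTNTNTTT

From term 3 onward, concatenate the last term with the second-to-last: NT·TT = NTTT, NTTT·NT = NTTTNT, …
The next term joins NTTTNTNTTTNTTTNT and NTTTNTNTTT.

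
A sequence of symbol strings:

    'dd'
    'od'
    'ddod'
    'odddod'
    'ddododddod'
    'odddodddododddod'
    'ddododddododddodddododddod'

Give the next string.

odddodddododddodddododddododddodddododddod

From term 3 onward, concatenate the second-to-last term with the last: dd·od = ddod, od·ddod = odddod, …
So term 8 is odddodddododddod·ddododddododddodddododddod.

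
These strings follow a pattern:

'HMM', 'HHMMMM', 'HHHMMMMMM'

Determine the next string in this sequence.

HHHHMMMMMMMM

The n-th term is n H's then 2n M's (n = 1, 2, …).
At n = 4 the blocks have lengths 4, 8.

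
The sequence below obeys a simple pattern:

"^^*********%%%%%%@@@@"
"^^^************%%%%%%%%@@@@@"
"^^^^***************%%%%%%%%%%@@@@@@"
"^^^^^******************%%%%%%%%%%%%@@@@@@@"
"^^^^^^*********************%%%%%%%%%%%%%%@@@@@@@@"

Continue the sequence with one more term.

^^^^^^^************************%%%%%%%%%%%%%%%%@@@@@@@@@

Term n consists of n-1 ^'s, followed by 3n *'s, followed by 2n %'s, followed by n+1 @'s, where the shown terms are n = 3, 4, 5, 6, 7.
At n = 8 the blocks have lengths 7, 24, 16, 9.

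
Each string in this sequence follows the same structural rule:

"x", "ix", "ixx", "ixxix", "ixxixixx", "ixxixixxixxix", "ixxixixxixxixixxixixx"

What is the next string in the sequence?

This is a Fibonacci-style word recurrence s(k) = s(k−1)·s(k−2): e.g. ix·x = ixx.
The next term joins ixxixixxixxixixxixixx and ixxixixxixxix.

ixxixixxixxixixxixixxixxixixxixxix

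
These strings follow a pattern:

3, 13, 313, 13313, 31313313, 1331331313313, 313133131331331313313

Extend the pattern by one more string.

Each term (from the third on) is the two preceding terms concatenated in order: term 3 = 3·13 = 313.
So term 8 is 1331331313313·313133131331331313313.

1331331313313313133131331331313313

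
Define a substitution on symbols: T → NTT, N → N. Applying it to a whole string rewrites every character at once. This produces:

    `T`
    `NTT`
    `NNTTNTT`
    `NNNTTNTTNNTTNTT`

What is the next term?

NNNNTTNTTNNTTNTTNNNTTNTTNNTTNTT

Applying the rule to each of the 15 symbols of NNNTTNTTNNTTNTT gives the pieces N N N NTT NTT N NTT NTT N N NTT NTT N NTT NTT, which concatenate to the answer.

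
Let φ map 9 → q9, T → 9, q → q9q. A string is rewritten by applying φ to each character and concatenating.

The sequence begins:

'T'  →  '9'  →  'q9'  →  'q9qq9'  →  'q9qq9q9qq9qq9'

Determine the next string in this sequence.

φ(q9qq9q9qq9qq9) expands symbol-by-symbol to q9q q9 q9q q9q q9 q9q q9 q9q q9q q9 q9q q9q q9; joining the 13 pieces gives the next term.

q9qq9q9qq9qq9q9qq9q9qq9qq9q9qq9qq9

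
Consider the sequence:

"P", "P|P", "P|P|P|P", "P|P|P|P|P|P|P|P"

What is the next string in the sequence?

s(k+1) = s(k)·|·s(k) — each term doubles the last with '|' between the halves.
Doubling P|P|P|P|P|P|P|P with '|' between the halves:

P|P|P|P|P|P|P|P|P|P|P|P|P|P|P|P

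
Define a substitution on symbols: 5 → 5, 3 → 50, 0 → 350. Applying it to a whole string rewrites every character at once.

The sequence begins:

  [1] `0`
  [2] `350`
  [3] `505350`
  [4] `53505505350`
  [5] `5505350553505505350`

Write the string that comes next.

55350550535055505350553505505350

φ(5505350553505505350) expands symbol-by-symbol to 5 5 350 5 50 5 350 5 5 50 5 350 5 5 350 5 50 5 350; joining the 19 pieces gives the next term.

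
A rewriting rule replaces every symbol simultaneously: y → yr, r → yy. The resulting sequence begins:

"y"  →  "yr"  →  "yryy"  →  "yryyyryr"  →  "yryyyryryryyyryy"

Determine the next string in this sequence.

Rewriting the 16 symbols of yryyyryryryyyryy one by one yields yr yy yr yr yr yy yr yy yr yy yr yr yr yy yr yr; concatenated:

yryyyryryryyyryyyryyyryryryyyryr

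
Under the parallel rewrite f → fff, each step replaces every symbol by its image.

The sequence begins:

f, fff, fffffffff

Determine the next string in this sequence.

Expanding fffffffff: f→fff, f→fff, f→fff, f→fff, f→fff, f→fff, f→fff, f→fff, f→fff. Concatenated: fff fff fff fff fff fff fff fff fff.

fffffffffffffffffffffffffff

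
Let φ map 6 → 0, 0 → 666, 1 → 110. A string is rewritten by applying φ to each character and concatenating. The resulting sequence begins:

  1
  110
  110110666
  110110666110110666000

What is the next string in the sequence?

110110666110110666000110110666110110666000666666666

Applying the rule to each of the 21 symbols of 110110666110110666000 gives the pieces 110 110 666 110 110 666 0 0 0 110 110 666 110 110 666 0 0 0 666 666 666, which concatenate to the answer.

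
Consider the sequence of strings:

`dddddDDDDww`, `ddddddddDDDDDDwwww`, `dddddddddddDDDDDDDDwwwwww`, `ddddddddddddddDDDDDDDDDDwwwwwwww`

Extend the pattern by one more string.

Term n consists of 3n+2 d's, followed by 2n+2 D's, followed by 2n w's (n = 1, 2, …).
At n = 5 the blocks have lengths 17, 12, 10.

dddddddddddddddddDDDDDDDDDDDDwwwwwwwwww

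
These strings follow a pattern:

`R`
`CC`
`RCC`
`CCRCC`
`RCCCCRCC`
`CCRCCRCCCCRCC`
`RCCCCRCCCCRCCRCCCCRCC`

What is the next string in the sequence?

CCRCCRCCCCRCCRCCCCRCCCCRCCRCCCCRCC

From term 3 onward, concatenate the second-to-last term with the last: R·CC = RCC, CC·RCC = CCRCC, …
Continuing: CCRCCRCCCCRCC · RCCCCRCCCCRCCRCCCCRCC gives term 8.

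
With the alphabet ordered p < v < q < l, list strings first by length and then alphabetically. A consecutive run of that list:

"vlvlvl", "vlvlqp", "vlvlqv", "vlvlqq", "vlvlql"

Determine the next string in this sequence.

vlvllp

The successor of vlvlql increments the rightmost position that isn't already l and resets every position after it to p.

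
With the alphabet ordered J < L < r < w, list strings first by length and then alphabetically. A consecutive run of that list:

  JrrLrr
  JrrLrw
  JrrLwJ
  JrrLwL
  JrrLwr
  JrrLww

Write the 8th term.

Stepping forward 2 times from JrrLww: JrrLww → JrrrJJ, then the target.

JrrrJL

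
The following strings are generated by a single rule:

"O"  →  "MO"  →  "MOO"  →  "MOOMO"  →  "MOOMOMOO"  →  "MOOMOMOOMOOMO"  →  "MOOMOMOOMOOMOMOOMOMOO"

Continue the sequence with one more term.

From term 3 onward, concatenate the last term with the second-to-last: MO·O = MOO, MOO·MO = MOOMO, …
Continuing: MOOMOMOOMOOMOMOOMOMOO · MOOMOMOOMOOMO gives term 8.

MOOMOMOOMOOMOMOOMOMOOMOOMOMOOMOOMO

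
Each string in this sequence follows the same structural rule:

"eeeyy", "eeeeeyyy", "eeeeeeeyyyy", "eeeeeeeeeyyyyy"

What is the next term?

Each string has the form e^{2n+1} y^{n+1} (n = 1, 2, …).
For the next term, n = 5, so the run lengths are 11, 6.

eeeeeeeeeeeyyyyyy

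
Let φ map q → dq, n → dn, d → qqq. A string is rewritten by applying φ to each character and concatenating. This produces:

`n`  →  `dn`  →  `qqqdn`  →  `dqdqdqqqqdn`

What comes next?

Rewriting each symbol of dqdqdqqqqdn: d→qqq, q→dq, d→qqq, q→dq, d→qqq, q→dq, q→dq, q→dq, q→dq, d→qqq, n→dn, which concatenates to qqq dq qqq dq qqq dq dq dq dq qqq dn.

qqqdqqqqdqqqqdqdqdqdqqqqdn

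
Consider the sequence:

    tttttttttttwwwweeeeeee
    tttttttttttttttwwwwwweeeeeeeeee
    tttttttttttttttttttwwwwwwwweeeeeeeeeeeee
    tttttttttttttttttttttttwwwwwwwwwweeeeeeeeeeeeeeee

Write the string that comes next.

Term n consists of 4n+3 t's, followed by 2n w's, followed by 3n+1 e's, where the shown terms are n = 2, 3, 4, 5.
Setting n = 6 gives 27, 12, 19 characters in each block.

tttttttttttttttttttttttttttwwwwwwwwwwwweeeeeeeeeeeeeeeeeee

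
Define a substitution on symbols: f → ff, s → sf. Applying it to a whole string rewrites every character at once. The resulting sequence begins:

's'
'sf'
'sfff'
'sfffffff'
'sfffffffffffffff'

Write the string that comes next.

φ(sfffffffffffffff) expands symbol-by-symbol to sf ff ff ff ff ff ff ff ff ff ff ff ff ff ff ff; joining the 16 pieces gives the next term.

sfffffffffffffffffffffffffffffff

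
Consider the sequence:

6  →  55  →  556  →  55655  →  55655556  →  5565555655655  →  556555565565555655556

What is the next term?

5565555655655556555565565555655655

Each term (from the third on) is the previous term followed by the one before it: term 3 = 55·6 = 556.
Continuing: 556555565565555655556 · 5565555655655 gives term 8.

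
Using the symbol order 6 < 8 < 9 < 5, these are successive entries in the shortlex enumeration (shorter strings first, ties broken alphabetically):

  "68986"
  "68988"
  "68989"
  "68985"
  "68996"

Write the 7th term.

68999

Advancing 2 positions from 68996 through 68996 → 68998 reaches term 7.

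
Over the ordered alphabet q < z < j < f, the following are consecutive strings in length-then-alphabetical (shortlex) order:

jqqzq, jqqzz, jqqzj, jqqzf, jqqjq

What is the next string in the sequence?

jqqjz

Treat jqqjq as a base-4 numeral over the given alphabet and add one, carrying through any trailing f's.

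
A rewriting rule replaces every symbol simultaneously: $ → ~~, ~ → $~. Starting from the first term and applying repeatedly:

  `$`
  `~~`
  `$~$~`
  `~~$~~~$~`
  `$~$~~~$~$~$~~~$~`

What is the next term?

Replace each of the 16 characters of $~$~~~$~$~$~~~$~ in place — ~~ $~ ~~ $~ $~ $~ ~~ $~ ~~ $~ ~~ $~ $~ $~ ~~ $~ — and concatenate.

~~$~~~$~$~$~~~$~~~$~~~$~$~$~~~$~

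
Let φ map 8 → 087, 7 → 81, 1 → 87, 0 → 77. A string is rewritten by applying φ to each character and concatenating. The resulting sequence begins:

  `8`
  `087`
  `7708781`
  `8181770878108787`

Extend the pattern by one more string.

φ(8181770878108787) expands symbol-by-symbol to 087 87 087 87 81 81 77 087 81 087 87 77 087 81 087 81; joining the 16 pieces gives the next term.

08787087878181770878108787770878108781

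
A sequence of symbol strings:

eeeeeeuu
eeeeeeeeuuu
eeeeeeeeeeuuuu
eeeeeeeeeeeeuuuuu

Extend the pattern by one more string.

eeeeeeeeeeeeeeuuuuuu

Term n consists of 2n e's, followed by n-1 u's, where the shown terms are n = 3, 4, 5, 6.
At n = 7 the blocks have lengths 14, 6.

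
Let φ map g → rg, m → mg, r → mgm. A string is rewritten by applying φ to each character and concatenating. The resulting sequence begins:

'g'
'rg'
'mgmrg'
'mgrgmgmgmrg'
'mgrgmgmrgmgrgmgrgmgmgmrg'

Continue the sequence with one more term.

mgrgmgmrgmgrgmgmgmrgmgrgmgmrgmgrgmgmrgmgrgmgrgmgmgmrg

Applying the rule to each of the 24 symbols of mgrgmgmrgmgrgmgrgmgmgmrg gives the pieces mg rg mgm rg mg rg mg mgm rg mg rg mgm rg mg rg mgm rg mg rg mg rg mg mgm rg, which concatenate to the answer.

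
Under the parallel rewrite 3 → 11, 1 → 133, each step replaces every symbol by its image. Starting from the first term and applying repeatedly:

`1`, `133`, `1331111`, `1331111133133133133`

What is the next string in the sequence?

Replace each of the 19 characters of 1331111133133133133 in place — 133 11 11 133 133 133 133 133 11 11 133 11 11 133 11 11 133 11 11 — and concatenate.

13311111331331331331331111133111113311111331111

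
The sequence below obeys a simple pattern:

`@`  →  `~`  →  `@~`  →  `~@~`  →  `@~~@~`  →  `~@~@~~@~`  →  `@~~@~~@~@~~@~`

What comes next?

This is a Fibonacci-style word recurrence s(k) = s(k−2)·s(k−1): e.g. @·~ = @~.
Continuing: ~@~@~~@~ · @~~@~~@~@~~@~ gives term 8.

~@~@~~@~@~~@~~@~@~~@~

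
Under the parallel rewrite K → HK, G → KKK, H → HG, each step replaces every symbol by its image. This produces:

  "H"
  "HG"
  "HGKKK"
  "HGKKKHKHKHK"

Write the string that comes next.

Rewriting each symbol of HGKKKHKHKHK: H→HG, G→KKK, K→HK, K→HK, K→HK, H→HG, K→HK, H→HG, K→HK, H→HG, K→HK, which concatenates to HG KKK HK HK HK HG HK HG HK HG HK.

HGKKKHKHKHKHGHKHGHKHGHK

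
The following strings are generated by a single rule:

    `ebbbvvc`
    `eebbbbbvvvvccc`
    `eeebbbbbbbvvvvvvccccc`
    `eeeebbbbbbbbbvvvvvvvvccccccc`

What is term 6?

eeeeeebbbbbbbbbbbbbvvvvvvvvvvvvccccccccccc

Reading off run lengths: e runs 1, 2, 3, 4; b runs 3, 5, 7, 9; v runs 2, 4, 6, 8; c runs 1, 3, 5, 7 — each is linear in n (n = 1, 2, …).
For term 6, n = 6, so the run lengths are 6, 13, 12, 11.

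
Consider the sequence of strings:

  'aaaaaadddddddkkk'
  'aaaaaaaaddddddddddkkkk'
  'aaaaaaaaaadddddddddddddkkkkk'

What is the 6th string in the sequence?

Each string has the form a^{2n} d^{3n-2} k^{n}, where the shown terms are n = 3, 4, 5.
For term 6, n = 8, so the run lengths are 16, 22, 8.

aaaaaaaaaaaaaaaaddddddddddddddddddddddkkkkkkkk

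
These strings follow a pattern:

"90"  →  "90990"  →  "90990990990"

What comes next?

90990990990990990990990

s(k+1) = s(k)·9·s(k) — each term doubles the last with '9' between the halves.
One more doubling of 90990990990 gives the answer.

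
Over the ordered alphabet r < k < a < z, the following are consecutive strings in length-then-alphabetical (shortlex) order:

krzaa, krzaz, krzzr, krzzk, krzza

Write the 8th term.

Advancing 3 positions from krzza through krzza → krzzz → kkrrr reaches term 8.

kkrrk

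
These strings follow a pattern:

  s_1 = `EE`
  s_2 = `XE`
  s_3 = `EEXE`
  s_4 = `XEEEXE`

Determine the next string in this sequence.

EEXEXEEEXE

Each term (from the third on) is the two preceding terms concatenated in order: term 3 = EE·XE = EEXE.
The next term joins EEXE and XEEEXE.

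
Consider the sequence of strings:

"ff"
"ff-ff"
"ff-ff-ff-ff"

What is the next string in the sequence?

ff-ff-ff-ff-ff-ff-ff-ff

s(k+1) = s(k)·-·s(k) — each term doubles the last with '-' between the halves.
One more doubling of ff-ff-ff-ff gives the answer.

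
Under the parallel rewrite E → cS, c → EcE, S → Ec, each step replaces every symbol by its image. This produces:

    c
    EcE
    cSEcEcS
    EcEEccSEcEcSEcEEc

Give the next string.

Rewriting the 17 symbols of EcEEccSEcEcSEcEEc one by one yields cS EcE cS cS EcE EcE Ec cS EcE cS EcE Ec cS EcE cS cS EcE; concatenated:

cSEcEcScSEcEEcEEccSEcEcSEcEEccSEcEcScSEcE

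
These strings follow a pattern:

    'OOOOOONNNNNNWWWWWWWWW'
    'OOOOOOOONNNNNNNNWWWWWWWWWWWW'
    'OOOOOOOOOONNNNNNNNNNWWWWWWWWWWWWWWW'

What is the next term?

OOOOOOOOOOOONNNNNNNNNNNNWWWWWWWWWWWWWWWWWW

Reading off run lengths: O runs 6, 8, 10; N runs 6, 8, 10; W runs 9, 12, 15 — each is linear in n, where the shown terms are n = 3, 4, 5.
Setting n = 6 gives 12, 12, 18 characters in each block.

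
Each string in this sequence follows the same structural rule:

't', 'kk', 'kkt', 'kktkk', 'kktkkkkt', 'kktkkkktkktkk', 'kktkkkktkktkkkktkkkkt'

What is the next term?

kktkkkktkktkkkktkkkktkktkkkktkktkk

From term 3 onward, concatenate the last term with the second-to-last: kk·t = kkt, kkt·kk = kktkk, …
The next term joins kktkkkktkktkkkktkkkkt and kktkkkktkktkk.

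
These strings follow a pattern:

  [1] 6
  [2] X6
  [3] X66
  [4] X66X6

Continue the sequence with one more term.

X66X6X66

From term 3 onward, concatenate the last term with the second-to-last: X6·6 = X66, X66·X6 = X66X6, …
The next term joins X66X6 and X66.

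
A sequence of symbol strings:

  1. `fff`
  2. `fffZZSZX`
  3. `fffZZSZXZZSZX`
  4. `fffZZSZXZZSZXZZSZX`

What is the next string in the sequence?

fffZZSZXZZSZXZZSZXZZSZX

The strings grow by a fixed suffix ZZSZX each time.
One more step from fffZZSZXZZSZXZZSZX gives the answer.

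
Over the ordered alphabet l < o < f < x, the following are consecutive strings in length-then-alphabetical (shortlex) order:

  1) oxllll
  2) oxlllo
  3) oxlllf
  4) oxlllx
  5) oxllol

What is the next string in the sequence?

oxlloo

Treat oxllol as a base-4 numeral over the given alphabet and add one, carrying through any trailing x's.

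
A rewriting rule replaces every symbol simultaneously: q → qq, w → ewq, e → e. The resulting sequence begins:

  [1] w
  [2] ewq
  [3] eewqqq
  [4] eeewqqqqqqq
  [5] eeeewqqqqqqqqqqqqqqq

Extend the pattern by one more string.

Replace each of the 20 characters of eeeewqqqqqqqqqqqqqqq in place — e e e e ewq qq qq qq qq qq qq qq qq qq qq qq qq qq qq qq — and concatenate.

eeeeewqqqqqqqqqqqqqqqqqqqqqqqqqqqqqqq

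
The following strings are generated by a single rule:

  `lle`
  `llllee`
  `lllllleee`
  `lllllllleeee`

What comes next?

Each string has the form l^{2n} e^{n} (n = 1, 2, …).
Setting n = 5 gives 10, 5 characters in each block.

lllllllllleeeee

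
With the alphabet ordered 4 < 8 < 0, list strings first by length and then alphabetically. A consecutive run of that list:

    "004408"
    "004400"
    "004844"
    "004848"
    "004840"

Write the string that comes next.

The successor of 004840 increments the rightmost position that isn't already 0 and resets every position after it to 4.

004884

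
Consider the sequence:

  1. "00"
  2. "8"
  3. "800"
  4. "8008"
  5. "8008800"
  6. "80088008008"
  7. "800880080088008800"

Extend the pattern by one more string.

Each term (from the third on) is the previous term followed by the one before it: term 3 = 8·00 = 800.
Continuing: 800880080088008800 · 80088008008 gives term 8.

80088008008800880080088008008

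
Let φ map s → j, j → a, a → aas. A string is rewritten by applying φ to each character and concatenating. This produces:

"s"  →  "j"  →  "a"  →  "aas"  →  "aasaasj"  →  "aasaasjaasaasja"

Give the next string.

Rewriting the 15 symbols of aasaasjaasaasja one by one yields aas aas j aas aas j a aas aas j aas aas j a aas; concatenated:

aasaasjaasaasjaaasaasjaasaasjaaas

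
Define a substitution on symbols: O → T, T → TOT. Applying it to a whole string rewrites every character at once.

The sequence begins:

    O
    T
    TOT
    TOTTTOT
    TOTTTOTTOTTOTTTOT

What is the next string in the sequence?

Rewriting the 17 symbols of TOTTTOTTOTTOTTTOT one by one yields TOT T TOT TOT TOT T TOT TOT T TOT TOT T TOT TOT TOT T TOT; concatenated:

TOTTTOTTOTTOTTTOTTOTTTOTTOTTTOTTOTTOTTTOT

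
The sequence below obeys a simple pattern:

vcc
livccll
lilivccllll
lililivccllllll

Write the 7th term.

s(k+1) = li·s(k)·ll, so each term gains li as a prefix and ll as a suffix.
From lililivccllllll, 3 further steps: lililivccllllll → lilililivccllllllll → lililililivccllllllllll → (answer).

lilililililivccllllllllllll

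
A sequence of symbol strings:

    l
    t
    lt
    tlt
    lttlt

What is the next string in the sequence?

This is a Fibonacci-style word recurrence s(k) = s(k−2)·s(k−1): e.g. l·t = lt.
So term 6 is tlt·lttlt.

tltlttlt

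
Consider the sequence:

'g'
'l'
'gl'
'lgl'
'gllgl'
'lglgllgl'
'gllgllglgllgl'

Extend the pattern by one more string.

From term 3 onward, concatenate the second-to-last term with the last: g·l = gl, l·gl = lgl, …
The next term joins lglgllgl and gllgllglgllgl.

lglgllglgllgllglgllgl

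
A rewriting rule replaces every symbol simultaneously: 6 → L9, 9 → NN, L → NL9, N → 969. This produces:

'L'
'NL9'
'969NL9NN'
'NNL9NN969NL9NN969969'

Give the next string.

Replace each of the 20 characters of NNL9NN969NL9NN969969 in place — 969 969 NL9 NN 969 969 NN L9 NN 969 NL9 NN 969 969 NN L9 NN NN L9 NN — and concatenate.

969969NL9NN969969NNL9NN969NL9NN969969NNL9NNNNL9NN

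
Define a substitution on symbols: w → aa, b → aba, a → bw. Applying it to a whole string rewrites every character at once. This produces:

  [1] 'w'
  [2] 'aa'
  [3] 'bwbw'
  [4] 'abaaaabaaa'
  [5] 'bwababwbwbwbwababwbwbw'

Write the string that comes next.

abaaabwababwabaaaabaaaabaaaabaaabwababwabaaaabaaaabaaa

φ(bwababwbwbwbwababwbwbw) expands symbol-by-symbol to aba aa bw aba bw aba aa aba aa aba aa aba aa bw aba bw aba aa aba aa aba aa; joining the 22 pieces gives the next term.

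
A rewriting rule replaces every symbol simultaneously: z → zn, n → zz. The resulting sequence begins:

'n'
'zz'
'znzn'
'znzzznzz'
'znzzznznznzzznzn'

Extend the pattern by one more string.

znzzznznznzzznzzznzzznznznzzznzz

Applying the rule to each of the 16 symbols of znzzznznznzzznzn gives the pieces zn zz zn zn zn zz zn zz zn zz zn zn zn zz zn zz, which concatenate to the answer.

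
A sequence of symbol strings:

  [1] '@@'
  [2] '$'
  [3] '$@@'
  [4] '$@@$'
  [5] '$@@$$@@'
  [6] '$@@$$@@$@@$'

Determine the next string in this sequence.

$@@$$@@$@@$$@@$$@@

This is a Fibonacci-style word recurrence s(k) = s(k−1)·s(k−2): e.g. $·@@ = $@@.
The next term joins $@@$$@@$@@$ and $@@$$@@.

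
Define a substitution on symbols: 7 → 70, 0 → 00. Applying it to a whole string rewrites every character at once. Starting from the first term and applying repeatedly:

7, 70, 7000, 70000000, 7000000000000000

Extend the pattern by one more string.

Rewriting the 16 symbols of 7000000000000000 one by one yields 70 00 00 00 00 00 00 00 00 00 00 00 00 00 00 00; concatenated:

70000000000000000000000000000000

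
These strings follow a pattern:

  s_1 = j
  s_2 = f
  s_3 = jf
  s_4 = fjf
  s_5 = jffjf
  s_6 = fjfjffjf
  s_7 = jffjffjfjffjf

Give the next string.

fjfjffjfjffjffjfjffjf

This is a Fibonacci-style word recurrence s(k) = s(k−2)·s(k−1): e.g. j·f = jf.
The next term joins fjfjffjf and jffjffjfjffjf.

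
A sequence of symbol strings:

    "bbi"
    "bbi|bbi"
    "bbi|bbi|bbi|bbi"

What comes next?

s(k+1) = s(k)·|·s(k) — each term doubles the last with '|' between the halves.
Doubling bbi|bbi|bbi|bbi with '|' between the halves:

bbi|bbi|bbi|bbi|bbi|bbi|bbi|bbi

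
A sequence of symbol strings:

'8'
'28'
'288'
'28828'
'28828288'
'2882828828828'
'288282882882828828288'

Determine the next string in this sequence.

2882828828828288282882882828828828

Each term (from the third on) is the previous term followed by the one before it: term 3 = 28·8 = 288.
So term 8 is 288282882882828828288·2882828828828.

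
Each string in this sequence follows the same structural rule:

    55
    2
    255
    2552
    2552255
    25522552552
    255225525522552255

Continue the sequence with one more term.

This is a Fibonacci-style word recurrence s(k) = s(k−1)·s(k−2): e.g. 2·55 = 255.
So term 8 is 255225525522552255·25522552552.

25522552552255225525522552552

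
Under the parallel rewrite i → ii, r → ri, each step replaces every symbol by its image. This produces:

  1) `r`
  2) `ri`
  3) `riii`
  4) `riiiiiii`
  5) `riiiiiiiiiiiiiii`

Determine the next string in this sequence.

Rewriting the 16 symbols of riiiiiiiiiiiiiii one by one yields ri ii ii ii ii ii ii ii ii ii ii ii ii ii ii ii; concatenated:

riiiiiiiiiiiiiiiiiiiiiiiiiiiiiii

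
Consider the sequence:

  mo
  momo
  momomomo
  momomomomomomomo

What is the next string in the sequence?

s(k+1) = s(k)·s(k) — each term doubles the last.
So the next term is two copies of momomomomomomomo.

momomomomomomomomomomomomomomomo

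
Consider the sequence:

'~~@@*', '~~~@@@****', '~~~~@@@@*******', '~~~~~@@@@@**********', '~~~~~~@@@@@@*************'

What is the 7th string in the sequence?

The n-th term is n+1 ~'s then n+1 @'s then 3n-2 *'s (n = 1, 2, …).
At n = 7 the blocks have lengths 8, 8, 19.

~~~~~~~~@@@@@@@@*******************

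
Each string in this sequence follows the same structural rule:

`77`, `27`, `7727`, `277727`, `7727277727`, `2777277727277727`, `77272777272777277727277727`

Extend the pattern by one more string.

277727772727772777272777272777277727277727

From term 3 onward, concatenate the second-to-last term with the last: 77·27 = 7727, 27·7727 = 277727, …
Continuing: 2777277727277727 · 77272777272777277727277727 gives term 8.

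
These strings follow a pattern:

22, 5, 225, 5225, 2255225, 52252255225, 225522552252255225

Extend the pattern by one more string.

From term 3 onward, concatenate the second-to-last term with the last: 22·5 = 225, 5·225 = 5225, …
The next term joins 52252255225 and 225522552252255225.

52252255225225522552252255225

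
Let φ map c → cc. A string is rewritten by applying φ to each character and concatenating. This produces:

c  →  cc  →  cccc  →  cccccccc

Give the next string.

cccccccccccccccc

Rewriting each symbol of cccccccc: c→cc, c→cc, c→cc, c→cc, c→cc, c→cc, c→cc, c→cc, which concatenates to cc cc cc cc cc cc cc cc.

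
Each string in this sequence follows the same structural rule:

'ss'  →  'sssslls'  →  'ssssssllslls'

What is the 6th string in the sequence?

Each term wraps the previous one in ss on the left and lls on the right.
From ssssssllslls, 3 further steps: ssssssllslls → ssssssssllsllslls → ssssssssssllsllsllslls → (answer).

ssssssssssssllsllsllsllslls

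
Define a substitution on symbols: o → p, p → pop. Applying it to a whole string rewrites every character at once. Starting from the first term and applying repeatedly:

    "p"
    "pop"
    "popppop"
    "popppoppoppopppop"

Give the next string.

Rewriting the 17 symbols of popppoppoppopppop one by one yields pop p pop pop pop p pop pop p pop pop p pop pop pop p pop; concatenated:

popppoppoppopppoppopppoppopppoppoppopppop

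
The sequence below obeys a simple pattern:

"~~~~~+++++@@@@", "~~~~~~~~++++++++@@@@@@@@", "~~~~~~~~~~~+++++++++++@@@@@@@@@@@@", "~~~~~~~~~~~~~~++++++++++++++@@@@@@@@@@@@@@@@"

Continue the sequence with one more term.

Each string has the form ~^{3n+2} +^{3n+2} @^{4n} (n = 1, 2, …).
Setting n = 5 gives 17, 17, 20 characters in each block.

~~~~~~~~~~~~~~~~~+++++++++++++++++@@@@@@@@@@@@@@@@@@@@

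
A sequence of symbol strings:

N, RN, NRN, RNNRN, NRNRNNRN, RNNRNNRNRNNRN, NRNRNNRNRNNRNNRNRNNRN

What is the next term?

This is a Fibonacci-style word recurrence s(k) = s(k−2)·s(k−1): e.g. N·RN = NRN.
Continuing: RNNRNNRNRNNRN · NRNRNNRNRNNRNNRNRNNRN gives term 8.

RNNRNNRNRNNRNNRNRNNRNRNNRNNRNRNNRN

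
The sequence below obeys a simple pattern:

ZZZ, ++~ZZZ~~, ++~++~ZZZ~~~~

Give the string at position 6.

Every step adds ++~ to the front and ~~ to the end of the previous string.
From ++~++~ZZZ~~~~, 3 further steps: ++~++~ZZZ~~~~ → ++~++~++~ZZZ~~~~~~ → ++~++~++~++~ZZZ~~~~~~~~ → (answer).

++~++~++~++~++~ZZZ~~~~~~~~~~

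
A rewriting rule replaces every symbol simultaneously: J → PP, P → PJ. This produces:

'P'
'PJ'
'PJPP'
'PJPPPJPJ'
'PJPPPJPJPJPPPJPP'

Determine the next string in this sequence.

Rewriting the 16 symbols of PJPPPJPJPJPPPJPP one by one yields PJ PP PJ PJ PJ PP PJ PP PJ PP PJ PJ PJ PP PJ PJ; concatenated:

PJPPPJPJPJPPPJPPPJPPPJPJPJPPPJPJ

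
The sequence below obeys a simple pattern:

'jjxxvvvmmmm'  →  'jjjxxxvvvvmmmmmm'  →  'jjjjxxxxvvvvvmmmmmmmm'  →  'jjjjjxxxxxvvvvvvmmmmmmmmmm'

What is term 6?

jjjjjjjxxxxxxxvvvvvvvvmmmmmmmmmmmmmm

Term n consists of n j's, followed by n x's, followed by n+1 v's, followed by 2n m's, where the shown terms are n = 2, 3, 4, 5.
Setting n = 7 gives 7, 7, 8, 14 characters in each block.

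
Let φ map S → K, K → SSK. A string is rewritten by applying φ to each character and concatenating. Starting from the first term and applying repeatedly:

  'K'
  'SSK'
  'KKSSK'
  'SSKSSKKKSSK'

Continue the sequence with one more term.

KKSSKKKSSKSSKSSKKKSSK

Expanding SSKSSKKKSSK: S→K, S→K, K→SSK, S→K, S→K, K→SSK, K→SSK, K→SSK, S→K, S→K, K→SSK. Concatenated: K K SSK K K SSK SSK SSK K K SSK.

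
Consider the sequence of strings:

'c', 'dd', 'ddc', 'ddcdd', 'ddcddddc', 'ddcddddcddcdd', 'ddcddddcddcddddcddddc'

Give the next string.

From term 3 onward, concatenate the last term with the second-to-last: dd·c = ddc, ddc·dd = ddcdd, …
So term 8 is ddcddddcddcddddcddddc·ddcddddcddcdd.

ddcddddcddcddddcddddcddcddddcddcdd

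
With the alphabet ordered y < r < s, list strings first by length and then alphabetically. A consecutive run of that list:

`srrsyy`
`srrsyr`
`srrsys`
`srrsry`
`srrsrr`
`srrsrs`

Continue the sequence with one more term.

The successor of srrsrs increments the rightmost position that isn't already s and resets every position after it to y.

srrssy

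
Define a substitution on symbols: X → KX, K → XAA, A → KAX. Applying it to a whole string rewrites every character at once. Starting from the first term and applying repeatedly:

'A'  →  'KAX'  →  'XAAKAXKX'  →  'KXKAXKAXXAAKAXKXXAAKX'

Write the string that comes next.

φ(KXKAXKAXXAAKAXKXXAAKX) expands symbol-by-symbol to XAA KX XAA KAX KX XAA KAX KX KX KAX KAX XAA KAX KX XAA KX KX KAX KAX XAA KX; joining the 21 pieces gives the next term.

XAAKXXAAKAXKXXAAKAXKXKXKAXKAXXAAKAXKXXAAKXKXKAXKAXXAAKX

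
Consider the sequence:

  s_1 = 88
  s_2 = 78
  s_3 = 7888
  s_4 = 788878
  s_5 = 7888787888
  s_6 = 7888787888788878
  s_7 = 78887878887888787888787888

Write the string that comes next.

788878788878887878887878887888787888788878

From term 3 onward, concatenate the last term with the second-to-last: 78·88 = 7888, 7888·78 = 788878, …
So term 8 is 78887878887888787888787888·7888787888788878.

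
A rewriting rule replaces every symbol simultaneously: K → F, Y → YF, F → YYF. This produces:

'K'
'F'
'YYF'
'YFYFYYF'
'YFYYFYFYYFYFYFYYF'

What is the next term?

Rewriting the 17 symbols of YFYYFYFYYFYFYFYYF one by one yields YF YYF YF YF YYF YF YYF YF YF YYF YF YYF YF YYF YF YF YYF; concatenated:

YFYYFYFYFYYFYFYYFYFYFYYFYFYYFYFYYFYFYFYYF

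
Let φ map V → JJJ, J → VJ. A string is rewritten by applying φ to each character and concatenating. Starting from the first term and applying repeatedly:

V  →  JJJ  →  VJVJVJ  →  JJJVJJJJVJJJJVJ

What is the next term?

φ(JJJVJJJJVJJJJVJ) expands symbol-by-symbol to VJ VJ VJ JJJ VJ VJ VJ VJ JJJ VJ VJ VJ VJ JJJ VJ; joining the 15 pieces gives the next term.

VJVJVJJJJVJVJVJVJJJJVJVJVJVJJJJVJ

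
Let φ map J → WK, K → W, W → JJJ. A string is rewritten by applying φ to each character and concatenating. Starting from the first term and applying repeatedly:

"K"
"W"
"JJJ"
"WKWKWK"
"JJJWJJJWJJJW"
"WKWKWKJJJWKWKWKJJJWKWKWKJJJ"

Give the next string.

JJJWJJJWJJJWWKWKWKJJJWJJJWJJJWWKWKWKJJJWJJJWJJJWWKWKWK

Applying the rule to each of the 27 symbols of WKWKWKJJJWKWKWKJJJWKWKWKJJJ gives the pieces JJJ W JJJ W JJJ W WK WK WK JJJ W JJJ W JJJ W WK WK WK JJJ W JJJ W JJJ W WK WK WK, which concatenate to the answer.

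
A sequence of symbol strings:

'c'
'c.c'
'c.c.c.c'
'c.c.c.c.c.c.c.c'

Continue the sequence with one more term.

c.c.c.c.c.c.c.c.c.c.c.c.c.c.c.c

Every step duplicates the string with '.' between the halves.
One more doubling of c.c.c.c.c.c.c.c gives the answer.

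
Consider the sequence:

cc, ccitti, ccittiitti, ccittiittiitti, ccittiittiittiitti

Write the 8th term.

Every step adds itti to the end: s(k+1) = s(k)·itti.
From ccittiittiittiitti, 3 further steps: ccittiittiittiitti → ccittiittiittiittiitti → ccittiittiittiittiittiitti → (answer).

ccittiittiittiittiittiittiitti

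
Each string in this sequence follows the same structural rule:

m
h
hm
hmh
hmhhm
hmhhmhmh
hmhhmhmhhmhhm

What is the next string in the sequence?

This is a Fibonacci-style word recurrence s(k) = s(k−1)·s(k−2): e.g. h·m = hm.
The next term joins hmhhmhmhhmhhm and hmhhmhmh.

hmhhmhmhhmhhmhmhhmhmh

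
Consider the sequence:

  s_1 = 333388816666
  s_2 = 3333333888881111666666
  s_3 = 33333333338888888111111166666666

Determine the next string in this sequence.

333333333333388888888811111111116666666666

Reading off run lengths: 3 runs 4, 7, 10; 8 runs 3, 5, 7; 1 runs 1, 4, 7; 6 runs 4, 6, 8 — each is linear in n (n = 1, 2, …).
For the next term, n = 4, so the run lengths are 13, 9, 10, 10.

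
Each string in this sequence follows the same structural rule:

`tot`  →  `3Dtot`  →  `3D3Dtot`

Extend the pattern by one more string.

Every step adds 3D at the front: s(k+1) = 3D·s(k).
One more step from 3D3Dtot gives the answer.

3D3D3Dtot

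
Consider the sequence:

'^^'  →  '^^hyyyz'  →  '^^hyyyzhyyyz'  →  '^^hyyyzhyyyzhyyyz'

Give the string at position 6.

Every step adds hyyyz to the end: s(k+1) = s(k)·hyyyz.
From ^^hyyyzhyyyzhyyyz, 2 further steps: ^^hyyyzhyyyzhyyyz → ^^hyyyzhyyyzhyyyzhyyyz → (answer).

^^hyyyzhyyyzhyyyzhyyyzhyyyz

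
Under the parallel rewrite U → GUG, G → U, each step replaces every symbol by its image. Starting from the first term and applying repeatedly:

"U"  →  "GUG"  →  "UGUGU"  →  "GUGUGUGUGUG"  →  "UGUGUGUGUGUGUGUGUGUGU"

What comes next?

Rewriting the 21 symbols of UGUGUGUGUGUGUGUGUGUGU one by one yields GUG U GUG U GUG U GUG U GUG U GUG U GUG U GUG U GUG U GUG U GUG; concatenated:

GUGUGUGUGUGUGUGUGUGUGUGUGUGUGUGUGUGUGUGUGUG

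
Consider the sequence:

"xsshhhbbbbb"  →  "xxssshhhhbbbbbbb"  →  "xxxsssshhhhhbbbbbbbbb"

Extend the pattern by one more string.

xxxxssssshhhhhhbbbbbbbbbbb

Term n consists of n-1 x's, followed by n s's, followed by n+1 h's, followed by 2n+1 b's, where the shown terms are n = 2, 3, 4.
At n = 5 the blocks have lengths 4, 5, 6, 11.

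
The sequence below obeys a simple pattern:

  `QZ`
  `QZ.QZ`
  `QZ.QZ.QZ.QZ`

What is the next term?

QZ.QZ.QZ.QZ.QZ.QZ.QZ.QZ

s(k+1) = s(k)·.·s(k) — each term doubles the last with '.' between the halves.
So the next term is two copies of QZ.QZ.QZ.QZ with '.' between the halves.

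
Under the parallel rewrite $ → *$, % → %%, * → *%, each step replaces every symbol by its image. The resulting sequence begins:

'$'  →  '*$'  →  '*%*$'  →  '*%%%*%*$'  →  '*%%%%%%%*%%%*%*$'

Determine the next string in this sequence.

*%%%%%%%%%%%%%%%*%%%%%%%*%%%*%*$

Replace each of the 16 characters of *%%%%%%%*%%%*%*$ in place — *% %% %% %% %% %% %% %% *% %% %% %% *% %% *% *$ — and concatenate.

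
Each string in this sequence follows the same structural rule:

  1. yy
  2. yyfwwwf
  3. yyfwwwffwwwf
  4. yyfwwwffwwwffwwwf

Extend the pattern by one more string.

The strings grow by a fixed suffix fwwwf each time.
Applying this once more to yyfwwwffwwwffwwwf:

yyfwwwffwwwffwwwffwwwf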